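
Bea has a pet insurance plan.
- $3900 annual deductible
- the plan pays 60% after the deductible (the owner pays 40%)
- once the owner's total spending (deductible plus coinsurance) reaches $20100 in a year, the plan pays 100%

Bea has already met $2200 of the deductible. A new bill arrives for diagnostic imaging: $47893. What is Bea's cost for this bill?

Remaining deductible: $3900 − $2200 = $1700.
That leaves $47893 − $1700 = $46193 for coinsurance.
40% of $46193 = $18477.20 falls to the owner.
That puts the owner's cost at $1700 + $18477.20 = $20177.20 before any cap.
Year-to-date out-of-pocket would reach $2200 + $20177.20 = $22377.20, above the $20100 maximum, so the owner pays only $20100 − $2200 = $17900.

$17900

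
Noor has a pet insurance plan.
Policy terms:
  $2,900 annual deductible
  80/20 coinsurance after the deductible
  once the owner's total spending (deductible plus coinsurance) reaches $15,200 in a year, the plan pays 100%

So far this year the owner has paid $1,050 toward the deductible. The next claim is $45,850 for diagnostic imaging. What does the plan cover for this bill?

$35,200

$1,050 of the $2,900 deductible is already met, leaving $1,850.
That leaves $45,850 − $1,850 = $44,000 for coinsurance.
Coinsurance: $44,000 × 20% = $8,800.
Owner responsibility before any cap: $1,850 + $8,800 = $10,650.
Year-to-date out-of-pocket becomes $1,050 + $10,650 = $11,700, still under the $15,200 maximum, so no cap applies.
Insurer pays the balance: $45,850 − $10,650 = $35,200.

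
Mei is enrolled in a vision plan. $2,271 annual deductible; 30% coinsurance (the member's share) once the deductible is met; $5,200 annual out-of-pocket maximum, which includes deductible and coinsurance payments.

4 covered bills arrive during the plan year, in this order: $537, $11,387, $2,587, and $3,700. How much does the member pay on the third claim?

#1 ($537): all of it applies to the deductible. Member pays $537; OOP now $537.
#2 ($11,387): $1,734 finishes the deductible; $9,653 goes to coinsurance; member's 30% is $2,895.90. Member owes $4,629.90 (running OOP $5,166.90).
#3 ($2,587): 30% coinsurance on $2,587 = $776.10. OOP would hit $5,943 > $5,200, so the cap limits the member to $5,200 − $5,166.90 = $33.10.

$33.10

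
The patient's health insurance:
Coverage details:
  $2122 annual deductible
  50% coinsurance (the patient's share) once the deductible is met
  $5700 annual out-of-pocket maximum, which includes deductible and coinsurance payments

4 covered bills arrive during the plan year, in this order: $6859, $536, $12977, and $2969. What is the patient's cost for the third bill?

$941.50

Claim 1 ($6859): $2122 to deductible, leaving $4737; patient's 50% is $2368.50. Patient pays $4490.50; OOP now $4490.50.
Claim 2 ($536): deductible met; 50% of $536 = $268. Cost to patient: $268. OOP to date $4758.50.
Claim 3 ($12977): deductible met; 50% of $12977 = $6488.50. That would push OOP to $11247, over the $5700 cap, so patient pays $5700 − $4758.50 = $941.50.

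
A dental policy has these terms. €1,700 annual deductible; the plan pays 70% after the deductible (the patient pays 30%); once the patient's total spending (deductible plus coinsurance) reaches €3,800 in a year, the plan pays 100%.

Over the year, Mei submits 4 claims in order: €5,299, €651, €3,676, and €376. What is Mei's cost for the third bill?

Claim 1 (€5,299): €1,700 finishes the deductible; €3,599 goes to coinsurance; 30% of €3,599 = €1,079.70. Patient owes €2,779.70 (running OOP €2,779.70).
Claim 2 (€651): deductible met; 30% of €651 = €195.30. Patient owes €195.30 (running OOP €2,975).
Claim 3 (€3,676): deductible already satisfied, so patient's share is 30% × €3,676 = €1,102.80. That would push OOP to €4,077.80, over the €3,800 cap, so patient pays €3,800 − €2,975 = €825.

€825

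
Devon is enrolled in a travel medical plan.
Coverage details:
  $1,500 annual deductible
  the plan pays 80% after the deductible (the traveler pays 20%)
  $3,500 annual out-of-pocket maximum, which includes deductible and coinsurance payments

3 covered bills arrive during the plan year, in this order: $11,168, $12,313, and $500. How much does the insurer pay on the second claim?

#1 ($11,168): $1,500 to deductible, leaving $9,668; coinsurance $9,668 × 20% = $1,933.60. Traveler owes $3,433.60 (running OOP $3,433.60). Insurer: $11,168 − $3,433.60 = $7,734.40.
#2 ($12,313): deductible already satisfied, so traveler's share is 20% × $12,313 = $2,462.60. That would push OOP to $5,896.20, over the $3,500 cap, so traveler pays $3,500 − $3,433.60 = $66.40. Plan pays $12,313 − $66.40 = $12,246.60.

$12,246.60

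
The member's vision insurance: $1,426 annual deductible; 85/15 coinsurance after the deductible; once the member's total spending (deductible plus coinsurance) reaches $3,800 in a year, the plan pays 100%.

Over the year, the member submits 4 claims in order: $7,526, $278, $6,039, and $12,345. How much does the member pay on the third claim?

$905.85

Claim 1 ($7,526): $1,426 finishes the deductible; $6,100 goes to coinsurance; member's 15% is $915. Member pays $2,341; OOP now $2,341.
Claim 2 ($278): 15% coinsurance on $278 = $41.70. Member pays $41.70; OOP now $2,382.70.
Claim 3 ($6,039): 15% coinsurance on $6,039 = $905.85. Member pays $905.85; OOP now $3,288.55.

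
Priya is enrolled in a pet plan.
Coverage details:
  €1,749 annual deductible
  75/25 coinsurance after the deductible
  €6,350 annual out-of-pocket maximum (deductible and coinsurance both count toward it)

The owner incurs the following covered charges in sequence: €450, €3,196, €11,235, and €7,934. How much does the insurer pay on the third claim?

€8,426.25

#1 (€450): all of it applies to the deductible. Owner owes €450 (running OOP €450). Insurer: €450 − €450 = €0.
#2 (€3,196): €1,299 to deductible, leaving €1,897; 25% of €1,897 = €474.25. Cost to owner: €1,773.25. OOP to date €2,223.25. Insurer: €3,196 − €1,773.25 = €1,422.75.
#3 (€11,235): deductible met; 25% of €11,235 = €2,808.75. Owner pays €2,808.75; OOP now €5,032. Plan pays €11,235 − €2,808.75 = €8,426.25.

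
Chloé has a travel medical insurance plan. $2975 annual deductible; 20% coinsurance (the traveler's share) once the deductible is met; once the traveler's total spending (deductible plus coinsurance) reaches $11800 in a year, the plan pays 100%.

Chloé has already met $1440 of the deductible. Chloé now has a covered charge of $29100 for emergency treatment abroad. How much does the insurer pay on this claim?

$1440 of the $2975 deductible is already met, leaving $1535.
That leaves $29100 − $1535 = $27565 for coinsurance.
20% of $27565 = $5513 falls to the traveler.
Traveler responsibility before any cap: $1535 + $5513 = $7048.
Cumulative spending $1440 + $7048 = $8488 stays under the $11800 maximum.
The plan picks up $29100 − $7048 = $22052.

$22052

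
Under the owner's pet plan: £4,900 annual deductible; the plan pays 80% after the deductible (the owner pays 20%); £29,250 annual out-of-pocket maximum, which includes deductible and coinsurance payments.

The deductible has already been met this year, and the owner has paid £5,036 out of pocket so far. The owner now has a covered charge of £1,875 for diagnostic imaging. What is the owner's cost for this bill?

The deductible is already satisfied, so the full bill goes to coinsurance.
Owner's 20% share of £1,875 is £375.
Cumulative spending £5,036 + £375 = £5,411 stays under the £29,250 maximum.

£375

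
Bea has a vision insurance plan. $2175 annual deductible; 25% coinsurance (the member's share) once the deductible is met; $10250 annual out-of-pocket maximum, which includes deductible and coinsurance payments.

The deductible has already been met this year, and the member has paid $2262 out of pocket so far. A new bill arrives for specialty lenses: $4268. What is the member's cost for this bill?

$1067

The deductible is already satisfied, so the full bill goes to coinsurance.
Coinsurance: $4268 × 25% = $1067.
Total out-of-pocket so far would be $2262 + $1067 = $3329, below the $10250 cap — no reduction.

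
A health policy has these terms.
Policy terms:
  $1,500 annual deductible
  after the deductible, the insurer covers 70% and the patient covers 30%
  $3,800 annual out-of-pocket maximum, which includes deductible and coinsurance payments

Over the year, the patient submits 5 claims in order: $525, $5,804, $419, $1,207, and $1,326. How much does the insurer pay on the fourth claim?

$844.90

Claim 1 ($525): fully absorbed by the deductible. Patient owes $525 (running OOP $525). Plan pays $525 − $525 = $0.
Claim 2 ($5,804): $975 finishes the deductible; $4,829 goes to coinsurance; coinsurance $4,829 × 30% = $1,448.70. Cost to patient: $2,423.70. OOP to date $2,948.70. Plan pays $5,804 − $2,423.70 = $3,380.30.
Claim 3 ($419): 30% coinsurance on $419 = $125.70. Patient pays $125.70; OOP now $3,074.40. Plan pays $419 − $125.70 = $293.30.
Claim 4 ($1,207): deductible already satisfied, so patient's share is 30% × $1,207 = $362.10. Patient owes $362.10 (running OOP $3,436.50). Plan pays $1,207 − $362.10 = $844.90.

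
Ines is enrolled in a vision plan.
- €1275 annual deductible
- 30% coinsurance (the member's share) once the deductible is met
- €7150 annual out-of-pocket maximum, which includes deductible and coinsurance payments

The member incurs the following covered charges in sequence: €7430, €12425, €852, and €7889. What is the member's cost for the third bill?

Bill 1, €7430: €1275 finishes the deductible; €6155 goes to coinsurance; coinsurance €6155 × 30% = €1846.50. Member owes €3121.50 (running OOP €3121.50).
Bill 2, €12425: deductible already satisfied, so member's share is 30% × €12425 = €3727.50. Member pays €3727.50; OOP now €6849.
Bill 3, €852: deductible already satisfied, so member's share is 30% × €852 = €255.60. Member owes €255.60 (running OOP €7104.60).

€255.60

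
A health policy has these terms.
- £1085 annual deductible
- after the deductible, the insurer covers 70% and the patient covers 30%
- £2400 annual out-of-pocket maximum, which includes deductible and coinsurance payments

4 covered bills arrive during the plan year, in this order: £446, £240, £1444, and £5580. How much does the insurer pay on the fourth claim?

Claim 1 (£446): entire amount goes to the deductible. Patient owes £446 (running OOP £446). Plan pays £446 − £446 = £0.
Claim 2 (£240): fully absorbed by the deductible. Cost to patient: £240. OOP to date £686. Insurer: £240 − £240 = £0.
Claim 3 (£1444): deductible takes £399, £1045 remains; 30% of £1045 = £313.50. Cost to patient: £712.50. OOP to date £1398.50. Insurer: £1444 − £712.50 = £731.50.
Claim 4 (£5580): deductible met; 30% of £5580 = £1674. Adding that to £1398.50 gives £3072.50, past the £2400 cap; patient pays only £2400 − £1398.50 = £1001.50. Plan pays £5580 − £1001.50 = £4578.50.

£4578.50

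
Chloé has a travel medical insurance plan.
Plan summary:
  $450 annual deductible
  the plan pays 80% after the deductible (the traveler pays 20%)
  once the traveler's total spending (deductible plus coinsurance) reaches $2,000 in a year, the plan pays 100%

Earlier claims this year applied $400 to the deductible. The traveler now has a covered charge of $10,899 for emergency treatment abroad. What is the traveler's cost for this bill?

$1,600

Deductible still to meet: $450 − $400 = $50.
After the $50 deductible portion, $10,899 − $50 = $10,849 is subject to coinsurance.
Coinsurance: $10,849 × 20% = $2,169.80.
That puts the traveler's cost at $50 + $2,169.80 = $2,219.80 before any cap.
Year-to-date out-of-pocket would reach $400 + $2,219.80 = $2,619.80, above the $2,000 maximum, so the traveler pays only $2,000 − $400 = $1,600.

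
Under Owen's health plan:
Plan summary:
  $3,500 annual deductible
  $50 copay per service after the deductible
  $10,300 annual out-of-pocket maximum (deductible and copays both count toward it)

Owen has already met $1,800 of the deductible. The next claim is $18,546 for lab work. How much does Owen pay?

$1,800 of the $3,500 deductible is already met, leaving $1,700.
That leaves $18,546 − $1,700 = $16,846 for the copay.
Copay on this service: $50.
That puts the patient's cost at $1,700 + $50 = $1,750 before any cap.
Year-to-date out-of-pocket becomes $1,800 + $1,750 = $3,550, still under the $10,300 maximum, so no cap applies.

$1,750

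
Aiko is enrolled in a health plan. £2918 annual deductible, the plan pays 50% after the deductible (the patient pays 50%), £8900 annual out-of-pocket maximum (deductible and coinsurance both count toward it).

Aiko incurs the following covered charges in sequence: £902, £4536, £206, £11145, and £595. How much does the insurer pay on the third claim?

£103

Bill 1, £902: fully absorbed by the deductible. Cost to patient: £902. OOP to date £902. Insurer: £902 − £902 = £0.
Bill 2, £4536: £2016 to deductible, leaving £2520; patient's 50% is £1260. Cost to patient: £3276. OOP to date £4178. Insurer: £4536 − £3276 = £1260.
Bill 3, £206: 50% coinsurance on £206 = £103. Patient owes £103 (running OOP £4281). Insurer: £206 − £103 = £103.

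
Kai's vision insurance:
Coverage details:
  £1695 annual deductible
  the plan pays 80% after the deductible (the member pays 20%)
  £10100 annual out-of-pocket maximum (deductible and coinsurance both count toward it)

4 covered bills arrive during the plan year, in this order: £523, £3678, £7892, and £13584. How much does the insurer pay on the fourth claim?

£10867.20

Bill 1, £523: fully absorbed by the deductible. Member owes £523 (running OOP £523). Plan pays £523 − £523 = £0.
Bill 2, £3678: £1172 to deductible, leaving £2506; coinsurance £2506 × 20% = £501.20. Cost to member: £1673.20. OOP to date £2196.20. Insurer: £3678 − £1673.20 = £2004.80.
Bill 3, £7892: 20% coinsurance on £7892 = £1578.40. Member pays £1578.40; OOP now £3774.60. Plan pays £7892 − £1578.40 = £6313.60.
Bill 4, £13584: 20% coinsurance on £13584 = £2716.80. Cost to member: £2716.80. OOP to date £6491.40. Insurer: £13584 − £2716.80 = £10867.20.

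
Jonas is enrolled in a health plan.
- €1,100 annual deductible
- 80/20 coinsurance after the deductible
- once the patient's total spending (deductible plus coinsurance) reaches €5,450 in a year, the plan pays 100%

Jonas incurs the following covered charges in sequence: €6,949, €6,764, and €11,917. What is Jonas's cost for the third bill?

Claim 1 — €6,949: deductible takes €1,100, €5,849 remains; patient's 20% is €1,169.80. Cost to patient: €2,269.80. OOP to date €2,269.80.
Claim 2 — €6,764: deductible already satisfied, so patient's share is 20% × €6,764 = €1,352.80. Patient owes €1,352.80 (running OOP €3,622.60).
Claim 3 — €11,917: deductible met; 20% of €11,917 = €2,383.40. OOP would hit €6,006 > €5,450, so the cap limits the patient to €5,450 − €3,622.60 = €1,827.40.

€1,827.40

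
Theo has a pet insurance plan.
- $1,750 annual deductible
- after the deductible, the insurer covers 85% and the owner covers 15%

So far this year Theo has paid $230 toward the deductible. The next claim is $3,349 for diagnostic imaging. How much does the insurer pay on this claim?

$230 of the $1,750 deductible is already met, leaving $1,520.
The remaining $1,829 (= $3,349 − $1,520) moves to coinsurance.
Owner's 15% share of $1,829 is $274.35.
So the owner owes $1,520 + $274.35 = $1,794.35.
Insurer pays the balance: $3,349 − $1,794.35 = $1,554.65.

$1,554.65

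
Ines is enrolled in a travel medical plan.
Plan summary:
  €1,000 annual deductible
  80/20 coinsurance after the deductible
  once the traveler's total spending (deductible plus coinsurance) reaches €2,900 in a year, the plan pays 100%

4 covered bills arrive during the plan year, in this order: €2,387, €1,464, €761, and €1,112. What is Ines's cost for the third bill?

€152.20

Bill 1, €2,387: €1,000 finishes the deductible; €1,387 goes to coinsurance; traveler's 20% is €277.40. Traveler owes €1,277.40 (running OOP €1,277.40).
Bill 2, €1,464: deductible already satisfied, so traveler's share is 20% × €1,464 = €292.80. Traveler owes €292.80 (running OOP €1,570.20).
Bill 3, €761: deductible met; 20% of €761 = €152.20. Cost to traveler: €152.20. OOP to date €1,722.40.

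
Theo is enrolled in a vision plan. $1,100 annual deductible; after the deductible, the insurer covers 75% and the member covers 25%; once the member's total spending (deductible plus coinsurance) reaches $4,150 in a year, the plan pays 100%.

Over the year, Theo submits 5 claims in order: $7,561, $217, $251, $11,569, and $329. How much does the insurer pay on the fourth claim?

$10,251.25

Bill 1, $7,561: $1,100 to deductible, leaving $6,461; coinsurance $6,461 × 25% = $1,615.25. Member owes $2,715.25 (running OOP $2,715.25). Plan pays $7,561 − $2,715.25 = $4,845.75.
Bill 2, $217: deductible already satisfied, so member's share is 25% × $217 = $54.25. Member pays $54.25; OOP now $2,769.50. Plan pays $217 − $54.25 = $162.75.
Bill 3, $251: deductible already satisfied, so member's share is 25% × $251 = $62.75. Cost to member: $62.75. OOP to date $2,832.25. Insurer: $251 − $62.75 = $188.25.
Bill 4, $11,569: deductible met; 25% of $11,569 = $2,892.25. That would push OOP to $5,724.50, over the $4,150 cap, so member pays $4,150 − $2,832.25 = $1,317.75. Plan pays $11,569 − $1,317.75 = $10,251.25.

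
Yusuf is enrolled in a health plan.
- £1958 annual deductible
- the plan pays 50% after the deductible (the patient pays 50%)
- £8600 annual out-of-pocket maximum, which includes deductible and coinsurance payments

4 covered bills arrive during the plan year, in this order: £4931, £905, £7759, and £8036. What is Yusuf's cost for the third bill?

£3879.50

Claim 1 (£4931): deductible takes £1958, £2973 remains; patient's 50% is £1486.50. Patient pays £3444.50; OOP now £3444.50.
Claim 2 (£905): deductible met; 50% of £905 = £452.50. Cost to patient: £452.50. OOP to date £3897.
Claim 3 (£7759): deductible met; 50% of £7759 = £3879.50. Cost to patient: £3879.50. OOP to date £7776.50.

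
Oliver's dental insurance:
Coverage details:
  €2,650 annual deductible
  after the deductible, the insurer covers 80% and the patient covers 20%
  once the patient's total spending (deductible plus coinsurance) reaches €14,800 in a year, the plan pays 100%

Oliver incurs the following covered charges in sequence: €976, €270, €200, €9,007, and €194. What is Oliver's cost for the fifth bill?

Bill 1, €976: all of it applies to the deductible. Cost to patient: €976. OOP to date €976.
Bill 2, €270: entire amount goes to the deductible. Patient owes €270 (running OOP €1,246).
Bill 3, €200: entire amount goes to the deductible. Patient owes €200 (running OOP €1,446).
Bill 4, €9,007: €1,204 to deductible, leaving €7,803; patient's 20% is €1,560.60. Patient pays €2,764.60; OOP now €4,210.60.
Bill 5, €194: 20% coinsurance on €194 = €38.80. Patient owes €38.80 (running OOP €4,249.40).

€38.80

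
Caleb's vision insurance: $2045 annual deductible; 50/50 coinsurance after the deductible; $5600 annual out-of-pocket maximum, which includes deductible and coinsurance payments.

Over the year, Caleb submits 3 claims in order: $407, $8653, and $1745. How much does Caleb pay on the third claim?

Bill 1, $407: all of it applies to the deductible. Member owes $407 (running OOP $407).
Bill 2, $8653: deductible takes $1638, $7015 remains; 50% of $7015 = $3507.50. Member pays $5145.50; OOP now $5552.50.
Bill 3, $1745: deductible already satisfied, so member's share is 50% × $1745 = $872.50. Adding that to $5552.50 gives $6425, past the $5600 cap; member pays only $5600 − $5552.50 = $47.50.

$47.50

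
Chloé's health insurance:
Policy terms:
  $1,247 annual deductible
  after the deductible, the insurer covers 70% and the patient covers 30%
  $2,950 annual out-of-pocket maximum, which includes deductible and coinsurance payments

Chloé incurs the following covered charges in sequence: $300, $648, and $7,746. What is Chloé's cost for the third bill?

$2,002

#1 ($300): fully absorbed by the deductible. Cost to patient: $300. OOP to date $300.
#2 ($648): fully absorbed by the deductible. Cost to patient: $648. OOP to date $948.
#3 ($7,746): deductible takes $299, $7,447 remains; 30% of $7,447 = $2,234.10. Claim cost before the cap: $299 + $2,234.10 = $2,533.10. Adding that to $948 gives $3,481.10, past the $2,950 cap; patient pays only $2,950 − $948 = $2,002.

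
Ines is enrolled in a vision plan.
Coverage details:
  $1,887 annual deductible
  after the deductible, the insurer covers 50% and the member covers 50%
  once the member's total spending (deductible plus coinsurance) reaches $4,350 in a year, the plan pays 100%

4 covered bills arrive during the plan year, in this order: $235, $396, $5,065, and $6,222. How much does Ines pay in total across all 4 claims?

$4,350

Claim 1 — $235: fully absorbed by the deductible. Cost to member: $235. OOP to date $235.
Claim 2 — $396: entire amount goes to the deductible. Cost to member: $396. OOP to date $631.
Claim 3 — $5,065: $1,256 finishes the deductible; $3,809 goes to coinsurance; member's 50% is $1,904.50. Member owes $3,160.50 (running OOP $3,791.50).
Claim 4 — $6,222: 50% coinsurance on $6,222 = $3,111. Adding that to $3,791.50 gives $6,902.50, past the $4,350 cap; member pays only $4,350 − $3,791.50 = $558.50.
Summing the member's payments: $235 + $396 + $3,160.50 + $558.50 = $4,350.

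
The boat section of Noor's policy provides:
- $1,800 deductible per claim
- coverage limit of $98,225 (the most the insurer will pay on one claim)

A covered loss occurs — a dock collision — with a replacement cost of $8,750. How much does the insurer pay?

$6,950

Less the $1,800 deductible: $8,750 − $1,800 = $6,950.
$6,950 ≤ $98,225, so the limit doesn't bind; insurer pays $6,950.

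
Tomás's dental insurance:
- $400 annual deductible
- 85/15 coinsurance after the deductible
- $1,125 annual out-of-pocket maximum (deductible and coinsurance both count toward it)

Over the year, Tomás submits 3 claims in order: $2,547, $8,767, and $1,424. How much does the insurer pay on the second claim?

Claim 1 — $2,547: $400 finishes the deductible; $2,147 goes to coinsurance; patient's 15% is $322.05. Patient owes $722.05 (running OOP $722.05). Insurer: $2,547 − $722.05 = $1,824.95.
Claim 2 — $8,767: deductible already satisfied, so patient's share is 15% × $8,767 = $1,315.05. Adding that to $722.05 gives $2,037.10, past the $1,125 cap; patient pays only $1,125 − $722.05 = $402.95. Insurer: $8,767 − $402.95 = $8,364.05.

$8,364.05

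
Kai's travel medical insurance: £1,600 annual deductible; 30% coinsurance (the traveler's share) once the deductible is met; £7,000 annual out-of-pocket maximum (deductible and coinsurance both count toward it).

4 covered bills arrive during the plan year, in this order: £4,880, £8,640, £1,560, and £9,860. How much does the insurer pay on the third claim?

Bill 1, £4,880: deductible takes £1,600, £3,280 remains; coinsurance £3,280 × 30% = £984. Traveler owes £2,584 (running OOP £2,584). Insurer: £4,880 − £2,584 = £2,296.
Bill 2, £8,640: 30% coinsurance on £8,640 = £2,592. Traveler owes £2,592 (running OOP £5,176). Plan pays £8,640 − £2,592 = £6,048.
Bill 3, £1,560: 30% coinsurance on £1,560 = £468. Traveler owes £468 (running OOP £5,644). Plan pays £1,560 − £468 = £1,092.

£1,092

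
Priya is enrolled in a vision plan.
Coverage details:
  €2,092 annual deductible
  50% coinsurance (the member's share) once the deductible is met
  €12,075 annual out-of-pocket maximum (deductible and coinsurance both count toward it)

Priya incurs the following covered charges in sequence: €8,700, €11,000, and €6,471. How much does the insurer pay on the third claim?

Claim 1 (€8,700): €2,092 finishes the deductible; €6,608 goes to coinsurance; member's 50% is €3,304. Member pays €5,396; OOP now €5,396. Insurer: €8,700 − €5,396 = €3,304.
Claim 2 (€11,000): 50% coinsurance on €11,000 = €5,500. Cost to member: €5,500. OOP to date €10,896. Insurer: €11,000 − €5,500 = €5,500.
Claim 3 (€6,471): deductible met; 50% of €6,471 = €3,235.50. OOP would hit €14,131.50 > €12,075, so the cap limits the member to €12,075 − €10,896 = €1,179. Plan pays €6,471 − €1,179 = €5,292.

€5,292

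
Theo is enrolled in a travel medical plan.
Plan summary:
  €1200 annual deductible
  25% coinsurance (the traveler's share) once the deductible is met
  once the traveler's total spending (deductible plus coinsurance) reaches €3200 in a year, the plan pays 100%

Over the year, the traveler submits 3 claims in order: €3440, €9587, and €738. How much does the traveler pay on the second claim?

€1440

Claim 1 (€3440): deductible takes €1200, €2240 remains; traveler's 25% is €560. Cost to traveler: €1760. OOP to date €1760.
Claim 2 (€9587): deductible already satisfied, so traveler's share is 25% × €9587 = €2396.75. OOP would hit €4156.75 > €3200, so the cap limits the traveler to €3200 − €1760 = €1440.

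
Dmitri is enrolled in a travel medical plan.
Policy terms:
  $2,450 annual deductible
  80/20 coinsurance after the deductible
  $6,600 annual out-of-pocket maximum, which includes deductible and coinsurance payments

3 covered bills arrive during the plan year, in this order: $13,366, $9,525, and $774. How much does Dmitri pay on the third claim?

Bill 1, $13,366: $2,450 finishes the deductible; $10,916 goes to coinsurance; 20% of $10,916 = $2,183.20. Traveler owes $4,633.20 (running OOP $4,633.20).
Bill 2, $9,525: 20% coinsurance on $9,525 = $1,905. Traveler owes $1,905 (running OOP $6,538.20).
Bill 3, $774: 20% coinsurance on $774 = $154.80. Adding that to $6,538.20 gives $6,693, past the $6,600 cap; traveler pays only $6,600 − $6,538.20 = $61.80.

$61.80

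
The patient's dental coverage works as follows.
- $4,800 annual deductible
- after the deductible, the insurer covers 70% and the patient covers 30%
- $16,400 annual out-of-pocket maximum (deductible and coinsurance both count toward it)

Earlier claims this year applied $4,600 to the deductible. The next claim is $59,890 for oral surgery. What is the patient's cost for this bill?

$11,800

Deductible still to meet: $4,800 − $4,600 = $200.
The remaining $59,690 (= $59,890 − $200) moves to coinsurance.
Patient's 30% share of $59,690 is $17,907.
Patient responsibility before any cap: $200 + $17,907 = $18,107.
Adding $18,107 to the $4,600 already spent would give $22,707, which exceeds the $16,400 cap; the patient pays just $16,400 − $4,600 = $11,800.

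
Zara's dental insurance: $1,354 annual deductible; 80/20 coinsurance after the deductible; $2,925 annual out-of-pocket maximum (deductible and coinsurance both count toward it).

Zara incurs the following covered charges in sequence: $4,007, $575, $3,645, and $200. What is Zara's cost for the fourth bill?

$40

Claim 1 — $4,007: $1,354 to deductible, leaving $2,653; 20% of $2,653 = $530.60. Cost to patient: $1,884.60. OOP to date $1,884.60.
Claim 2 — $575: deductible already satisfied, so patient's share is 20% × $575 = $115. Patient owes $115 (running OOP $1,999.60).
Claim 3 — $3,645: deductible already satisfied, so patient's share is 20% × $3,645 = $729. Patient owes $729 (running OOP $2,728.60).
Claim 4 — $200: 20% coinsurance on $200 = $40. Cost to patient: $40. OOP to date $2,768.60.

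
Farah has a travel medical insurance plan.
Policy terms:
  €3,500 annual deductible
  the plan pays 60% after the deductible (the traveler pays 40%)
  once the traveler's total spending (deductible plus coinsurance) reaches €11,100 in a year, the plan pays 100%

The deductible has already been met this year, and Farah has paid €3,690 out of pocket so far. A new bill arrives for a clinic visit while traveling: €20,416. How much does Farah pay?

The deductible is already satisfied, so the full bill goes to coinsurance.
40% of €20,416 = €8,166.40 falls to the traveler.
Year-to-date out-of-pocket would reach €3,690 + €8,166.40 = €11,856.40, above the €11,100 maximum, so the traveler pays only €11,100 − €3,690 = €7,410.

€7,410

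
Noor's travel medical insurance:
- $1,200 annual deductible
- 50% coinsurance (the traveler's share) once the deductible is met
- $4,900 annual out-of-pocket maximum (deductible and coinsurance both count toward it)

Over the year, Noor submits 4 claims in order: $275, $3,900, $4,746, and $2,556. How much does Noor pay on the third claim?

$2,212.50

#1 ($275): all of it applies to the deductible. Cost to traveler: $275. OOP to date $275.
#2 ($3,900): $925 finishes the deductible; $2,975 goes to coinsurance; 50% of $2,975 = $1,487.50. Cost to traveler: $2,412.50. OOP to date $2,687.50.
#3 ($4,746): 50% coinsurance on $4,746 = $2,373. Adding that to $2,687.50 gives $5,060.50, past the $4,900 cap; traveler pays only $4,900 − $2,687.50 = $2,212.50.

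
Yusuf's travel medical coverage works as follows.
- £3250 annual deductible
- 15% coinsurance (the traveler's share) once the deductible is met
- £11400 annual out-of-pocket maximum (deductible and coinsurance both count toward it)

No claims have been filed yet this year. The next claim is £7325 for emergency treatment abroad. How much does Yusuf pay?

£3861.25

Deductible not yet touched, so the first £3250 of the bill goes to the deductible.
The remaining £4075 (= £7325 − £3250) moves to coinsurance.
Coinsurance: £4075 × 15% = £611.25.
That puts the traveler's cost at £3250 + £611.25 = £3861.25 before any cap.
Cumulative spending £0 + £3861.25 = £3861.25 stays under the £11400 maximum.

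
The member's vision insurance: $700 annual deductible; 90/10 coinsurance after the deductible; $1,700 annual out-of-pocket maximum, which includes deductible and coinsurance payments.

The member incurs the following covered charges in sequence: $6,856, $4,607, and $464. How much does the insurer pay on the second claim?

$4,222.60

Bill 1, $6,856: $700 to deductible, leaving $6,156; coinsurance $6,156 × 10% = $615.60. Member pays $1,315.60; OOP now $1,315.60. Plan pays $6,856 − $1,315.60 = $5,540.40.
Bill 2, $4,607: deductible already satisfied, so member's share is 10% × $4,607 = $460.70. That would push OOP to $1,776.30, over the $1,700 cap, so member pays $1,700 − $1,315.60 = $384.40. Insurer: $4,607 − $384.40 = $4,222.60.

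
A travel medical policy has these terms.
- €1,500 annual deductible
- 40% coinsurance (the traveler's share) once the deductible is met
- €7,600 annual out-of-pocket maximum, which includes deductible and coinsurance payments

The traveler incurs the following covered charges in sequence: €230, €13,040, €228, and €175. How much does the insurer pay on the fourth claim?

Claim 1 (€230): all of it applies to the deductible. Cost to traveler: €230. OOP to date €230. Insurer: €230 − €230 = €0.
Claim 2 (€13,040): €1,270 finishes the deductible; €11,770 goes to coinsurance; traveler's 40% is €4,708. Cost to traveler: €5,978. OOP to date €6,208. Plan pays €13,040 − €5,978 = €7,062.
Claim 3 (€228): deductible met; 40% of €228 = €91.20. Traveler owes €91.20 (running OOP €6,299.20). Insurer: €228 − €91.20 = €136.80.
Claim 4 (€175): deductible met; 40% of €175 = €70. Traveler owes €70 (running OOP €6,369.20). Plan pays €175 − €70 = €105.

€105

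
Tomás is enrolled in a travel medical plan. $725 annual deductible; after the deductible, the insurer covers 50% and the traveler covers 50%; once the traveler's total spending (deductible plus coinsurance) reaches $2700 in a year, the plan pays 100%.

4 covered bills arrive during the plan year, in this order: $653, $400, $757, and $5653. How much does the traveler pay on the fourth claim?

Claim 1 — $653: all of it applies to the deductible. Traveler owes $653 (running OOP $653).
Claim 2 — $400: $72 to deductible, leaving $328; coinsurance $328 × 50% = $164. Cost to traveler: $236. OOP to date $889.
Claim 3 — $757: deductible met; 50% of $757 = $378.50. Cost to traveler: $378.50. OOP to date $1267.50.
Claim 4 — $5653: deductible already satisfied, so traveler's share is 50% × $5653 = $2826.50. Adding that to $1267.50 gives $4094, past the $2700 cap; traveler pays only $2700 − $1267.50 = $1432.50.

$1432.50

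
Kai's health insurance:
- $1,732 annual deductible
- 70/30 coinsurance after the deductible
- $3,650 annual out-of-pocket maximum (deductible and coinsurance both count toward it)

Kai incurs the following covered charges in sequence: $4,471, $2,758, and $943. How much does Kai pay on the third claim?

$268.90

#1 ($4,471): $1,732 to deductible, leaving $2,739; coinsurance $2,739 × 30% = $821.70. Patient owes $2,553.70 (running OOP $2,553.70).
#2 ($2,758): deductible already satisfied, so patient's share is 30% × $2,758 = $827.40. Cost to patient: $827.40. OOP to date $3,381.10.
#3 ($943): deductible met; 30% of $943 = $282.90. Adding that to $3,381.10 gives $3,664, past the $3,650 cap; patient pays only $3,650 − $3,381.10 = $268.90.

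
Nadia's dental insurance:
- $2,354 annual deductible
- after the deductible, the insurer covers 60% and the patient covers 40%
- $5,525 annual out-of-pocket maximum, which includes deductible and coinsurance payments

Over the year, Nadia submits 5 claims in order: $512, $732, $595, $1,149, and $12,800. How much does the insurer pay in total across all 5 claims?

#1 ($512): all of it applies to the deductible. Cost to patient: $512. OOP to date $512. Insurer: $512 − $512 = $0.
#2 ($732): entire amount goes to the deductible. Cost to patient: $732. OOP to date $1,244. Insurer: $732 − $732 = $0.
#3 ($595): fully absorbed by the deductible. Cost to patient: $595. OOP to date $1,839. Plan pays $595 − $595 = $0.
#4 ($1,149): deductible takes $515, $634 remains; patient's 40% is $253.60. Patient owes $768.60 (running OOP $2,607.60). Insurer: $1,149 − $768.60 = $380.40.
#5 ($12,800): 40% coinsurance on $12,800 = $5,120. Adding that to $2,607.60 gives $7,727.60, past the $5,525 cap; patient pays only $5,525 − $2,607.60 = $2,917.40. Plan pays $12,800 − $2,917.40 = $9,882.60.
Insurer total = bills − patient's total = $15,788 − $5,525 = $10,263.

$10,263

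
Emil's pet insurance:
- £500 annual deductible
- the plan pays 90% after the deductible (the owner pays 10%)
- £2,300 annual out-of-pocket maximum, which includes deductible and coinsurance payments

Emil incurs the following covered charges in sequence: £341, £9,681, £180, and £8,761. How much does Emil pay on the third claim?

£18

Claim 1 (£341): fully absorbed by the deductible. Cost to owner: £341. OOP to date £341.
Claim 2 (£9,681): £159 finishes the deductible; £9,522 goes to coinsurance; coinsurance £9,522 × 10% = £952.20. Owner pays £1,111.20; OOP now £1,452.20.
Claim 3 (£180): deductible already satisfied, so owner's share is 10% × £180 = £18. Owner owes £18 (running OOP £1,470.20).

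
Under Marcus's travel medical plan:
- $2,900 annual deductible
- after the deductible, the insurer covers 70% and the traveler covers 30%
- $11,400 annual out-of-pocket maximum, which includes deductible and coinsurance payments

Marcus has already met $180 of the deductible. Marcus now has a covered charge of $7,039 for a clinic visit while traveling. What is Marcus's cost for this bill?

$4,015.70

Deductible still to meet: $2,900 − $180 = $2,720.
After the $2,720 deductible portion, $7,039 − $2,720 = $4,319 is subject to coinsurance.
30% of $4,319 = $1,295.70 falls to the traveler.
Traveler responsibility before any cap: $2,720 + $1,295.70 = $4,015.70.
Year-to-date out-of-pocket becomes $180 + $4,015.70 = $4,195.70, still under the $11,400 maximum, so no cap applies.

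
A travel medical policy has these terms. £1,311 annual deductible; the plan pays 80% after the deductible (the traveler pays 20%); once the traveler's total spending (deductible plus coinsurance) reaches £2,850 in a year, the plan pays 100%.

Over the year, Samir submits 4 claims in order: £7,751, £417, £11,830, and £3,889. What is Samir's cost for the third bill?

Bill 1, £7,751: £1,311 to deductible, leaving £6,440; 20% of £6,440 = £1,288. Cost to traveler: £2,599. OOP to date £2,599.
Bill 2, £417: deductible met; 20% of £417 = £83.40. Traveler owes £83.40 (running OOP £2,682.40).
Bill 3, £11,830: deductible met; 20% of £11,830 = £2,366. That would push OOP to £5,048.40, over the £2,850 cap, so traveler pays £2,850 − £2,682.40 = £167.60.

£167.60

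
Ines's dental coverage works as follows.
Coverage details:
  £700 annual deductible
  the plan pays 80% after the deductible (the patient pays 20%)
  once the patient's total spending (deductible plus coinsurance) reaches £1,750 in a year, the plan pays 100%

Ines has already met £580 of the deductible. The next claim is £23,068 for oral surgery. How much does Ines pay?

Deductible still to meet: £700 − £580 = £120.
The remaining £22,948 (= £23,068 − £120) moves to coinsurance.
Patient's 20% share of £22,948 is £4,589.60.
So the patient owes £120 + £4,589.60 = £4,709.60 before any cap.
Year-to-date out-of-pocket would reach £580 + £4,709.60 = £5,289.60, above the £1,750 maximum, so the patient pays only £1,750 − £580 = £1,170.

£1,170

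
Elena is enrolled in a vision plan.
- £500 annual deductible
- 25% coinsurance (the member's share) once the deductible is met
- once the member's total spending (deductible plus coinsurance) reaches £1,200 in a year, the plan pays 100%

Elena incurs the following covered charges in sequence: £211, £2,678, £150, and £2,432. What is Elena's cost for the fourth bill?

£65.25

#1 (£211): all of it applies to the deductible. Cost to member: £211. OOP to date £211.
#2 (£2,678): £289 to deductible, leaving £2,389; coinsurance £2,389 × 25% = £597.25. Member owes £886.25 (running OOP £1,097.25).
#3 (£150): deductible met; 25% of £150 = £37.50. Member pays £37.50; OOP now £1,134.75.
#4 (£2,432): deductible met; 25% of £2,432 = £608. Adding that to £1,134.75 gives £1,742.75, past the £1,200 cap; member pays only £1,200 − £1,134.75 = £65.25.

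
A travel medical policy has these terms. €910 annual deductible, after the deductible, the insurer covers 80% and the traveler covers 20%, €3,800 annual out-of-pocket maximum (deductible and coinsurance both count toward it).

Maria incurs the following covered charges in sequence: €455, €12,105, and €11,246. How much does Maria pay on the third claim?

€560

Claim 1 (€455): fully absorbed by the deductible. Traveler owes €455 (running OOP €455).
Claim 2 (€12,105): deductible takes €455, €11,650 remains; 20% of €11,650 = €2,330. Traveler owes €2,785 (running OOP €3,240).
Claim 3 (€11,246): deductible met; 20% of €11,246 = €2,249.20. That would push OOP to €5,489.20, over the €3,800 cap, so traveler pays €3,800 − €3,240 = €560.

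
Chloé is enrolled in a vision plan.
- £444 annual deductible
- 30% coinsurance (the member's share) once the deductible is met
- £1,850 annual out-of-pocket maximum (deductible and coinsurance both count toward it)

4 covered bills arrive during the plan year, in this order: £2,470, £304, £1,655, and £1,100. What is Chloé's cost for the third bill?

Claim 1 (£2,470): £444 finishes the deductible; £2,026 goes to coinsurance; member's 30% is £607.80. Member owes £1,051.80 (running OOP £1,051.80).
Claim 2 (£304): deductible already satisfied, so member's share is 30% × £304 = £91.20. Cost to member: £91.20. OOP to date £1,143.
Claim 3 (£1,655): deductible already satisfied, so member's share is 30% × £1,655 = £496.50. Cost to member: £496.50. OOP to date £1,639.50.

£496.50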